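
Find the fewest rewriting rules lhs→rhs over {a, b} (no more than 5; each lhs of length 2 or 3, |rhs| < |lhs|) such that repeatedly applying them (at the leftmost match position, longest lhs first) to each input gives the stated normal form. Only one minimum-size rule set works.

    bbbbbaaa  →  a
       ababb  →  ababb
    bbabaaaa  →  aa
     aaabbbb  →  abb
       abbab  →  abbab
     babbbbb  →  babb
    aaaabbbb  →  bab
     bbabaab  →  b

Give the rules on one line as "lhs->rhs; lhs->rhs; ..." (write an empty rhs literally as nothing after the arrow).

aaa->; aab->ba; baa->aa; bbb->ab

  | bbbbbaaa => abbbaaa => aabaaa => baaaa => aaaa => a
  | ababb
  | bbabaaaa => bbaaaaa => baaaaa => aaaaa => aa
  | aaabbbb => bbbb => abb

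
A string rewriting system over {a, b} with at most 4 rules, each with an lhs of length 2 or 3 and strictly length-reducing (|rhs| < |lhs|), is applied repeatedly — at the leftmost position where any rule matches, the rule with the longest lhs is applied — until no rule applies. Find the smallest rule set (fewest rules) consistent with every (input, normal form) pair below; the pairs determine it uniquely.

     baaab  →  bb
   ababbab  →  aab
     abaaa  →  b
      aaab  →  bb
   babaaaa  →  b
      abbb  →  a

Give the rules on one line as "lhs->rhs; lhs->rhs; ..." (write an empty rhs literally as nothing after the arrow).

aaa->b; ba->b; baa->aa; bbb->

  | baaab => aaab => bb
  | ababbab => abbbab => aab
  | abaaa => aaaa => ba => b
  | aaab => bb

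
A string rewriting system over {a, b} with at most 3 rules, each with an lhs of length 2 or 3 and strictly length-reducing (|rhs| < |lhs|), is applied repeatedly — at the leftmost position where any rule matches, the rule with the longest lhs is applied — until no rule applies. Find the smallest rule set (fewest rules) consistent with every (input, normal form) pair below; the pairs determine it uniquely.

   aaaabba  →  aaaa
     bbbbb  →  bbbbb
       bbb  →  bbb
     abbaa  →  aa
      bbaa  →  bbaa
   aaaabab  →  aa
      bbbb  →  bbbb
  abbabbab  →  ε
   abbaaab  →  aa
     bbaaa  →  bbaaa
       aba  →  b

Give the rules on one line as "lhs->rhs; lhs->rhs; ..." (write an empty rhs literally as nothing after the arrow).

ab->; aba->b; abb->

  | aaaabba => aaaa
  | bbbbb
  | bbb
  | abbaa => aa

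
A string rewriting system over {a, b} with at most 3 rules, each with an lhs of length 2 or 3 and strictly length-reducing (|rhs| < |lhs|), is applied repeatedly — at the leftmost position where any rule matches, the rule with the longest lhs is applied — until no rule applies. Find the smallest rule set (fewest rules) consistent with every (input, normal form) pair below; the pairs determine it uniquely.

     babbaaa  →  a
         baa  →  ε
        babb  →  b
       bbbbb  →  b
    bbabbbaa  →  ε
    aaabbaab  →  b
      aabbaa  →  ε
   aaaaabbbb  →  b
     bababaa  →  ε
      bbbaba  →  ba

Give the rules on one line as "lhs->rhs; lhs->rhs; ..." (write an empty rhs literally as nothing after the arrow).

  | babbaaa => bbbaaa => bbaaa => baaa => a
  | baa => ε
  | babb => bbb => bb => b
  | bbbbb => bbbb => bbb => bb => b

ab->b; baa->; bb->b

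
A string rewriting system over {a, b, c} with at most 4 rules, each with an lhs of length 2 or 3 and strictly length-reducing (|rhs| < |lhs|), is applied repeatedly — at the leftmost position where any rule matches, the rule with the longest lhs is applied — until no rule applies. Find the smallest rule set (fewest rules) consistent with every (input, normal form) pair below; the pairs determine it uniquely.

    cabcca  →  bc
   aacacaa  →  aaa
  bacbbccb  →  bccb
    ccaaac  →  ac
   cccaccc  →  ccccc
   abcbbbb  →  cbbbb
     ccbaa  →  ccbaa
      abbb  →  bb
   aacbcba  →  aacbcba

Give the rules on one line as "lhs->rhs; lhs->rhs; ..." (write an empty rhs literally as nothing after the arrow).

  | cabcca => bcca => bc
  | aacacaa => aacaa => aaa
  | bacbbccb => abbccb => bccb
  | ccaaac => caac => ac

ab->; bac->a; ca->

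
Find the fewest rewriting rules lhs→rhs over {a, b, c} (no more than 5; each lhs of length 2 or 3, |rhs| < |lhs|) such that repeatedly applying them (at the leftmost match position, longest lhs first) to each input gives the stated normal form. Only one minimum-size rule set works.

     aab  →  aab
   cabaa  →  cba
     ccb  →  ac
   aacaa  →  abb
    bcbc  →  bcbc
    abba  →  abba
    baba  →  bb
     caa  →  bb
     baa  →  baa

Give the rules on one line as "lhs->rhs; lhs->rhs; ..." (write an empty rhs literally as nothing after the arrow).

  | aab
  | cabaa => cba
  | ccb => ac
  | aacaa => acaa => abb

aac->ac; aba->b; caa->bb; ccb->ac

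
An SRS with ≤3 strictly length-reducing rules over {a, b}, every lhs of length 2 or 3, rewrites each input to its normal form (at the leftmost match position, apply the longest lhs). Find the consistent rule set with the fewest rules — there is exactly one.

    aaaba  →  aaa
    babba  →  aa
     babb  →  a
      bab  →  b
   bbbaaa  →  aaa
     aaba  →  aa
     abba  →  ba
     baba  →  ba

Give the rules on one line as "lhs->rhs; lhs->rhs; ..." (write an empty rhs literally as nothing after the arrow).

ab->; bb->a

  | aaaba => aaa
  | babba => bba => aa
  | babb => bb => a
  | bab => b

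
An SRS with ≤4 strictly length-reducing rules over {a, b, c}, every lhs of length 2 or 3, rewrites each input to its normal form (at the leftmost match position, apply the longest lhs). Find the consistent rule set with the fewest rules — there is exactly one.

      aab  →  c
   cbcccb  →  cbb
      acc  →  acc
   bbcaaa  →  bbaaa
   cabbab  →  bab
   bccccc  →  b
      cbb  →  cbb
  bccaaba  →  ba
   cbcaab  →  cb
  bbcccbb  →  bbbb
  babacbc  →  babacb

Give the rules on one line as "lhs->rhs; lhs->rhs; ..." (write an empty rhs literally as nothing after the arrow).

  | aab => c
  | cbcccb => cbccb => cbcb => cbb
  | acc
  | bbcaaa => bbaaa

aab->c; bc->b; cab->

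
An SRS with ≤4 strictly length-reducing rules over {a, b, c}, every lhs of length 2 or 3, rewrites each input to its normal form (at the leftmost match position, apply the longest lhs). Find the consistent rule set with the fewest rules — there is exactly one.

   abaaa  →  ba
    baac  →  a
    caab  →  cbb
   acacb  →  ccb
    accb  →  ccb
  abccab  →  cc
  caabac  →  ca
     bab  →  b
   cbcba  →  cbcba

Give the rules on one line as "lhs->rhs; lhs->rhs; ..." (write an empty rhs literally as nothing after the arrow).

  | abaaa => aaa => ba
  | baac => bbc => a
  | caab => cbb
  | acacb => cacb => ccb

aa->b; ab->; ac->c; bbc->a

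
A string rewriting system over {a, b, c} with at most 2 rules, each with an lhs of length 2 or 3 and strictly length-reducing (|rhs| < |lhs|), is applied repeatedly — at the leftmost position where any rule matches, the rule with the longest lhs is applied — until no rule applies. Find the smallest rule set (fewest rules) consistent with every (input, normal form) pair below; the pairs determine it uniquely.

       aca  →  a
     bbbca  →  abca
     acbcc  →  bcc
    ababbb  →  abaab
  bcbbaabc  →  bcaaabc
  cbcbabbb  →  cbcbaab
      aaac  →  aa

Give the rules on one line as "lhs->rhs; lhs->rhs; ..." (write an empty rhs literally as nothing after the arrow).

  | aca => a
  | bbbca => abca
  | acbcc => bcc
  | ababbb => abaab

ac->; bb->a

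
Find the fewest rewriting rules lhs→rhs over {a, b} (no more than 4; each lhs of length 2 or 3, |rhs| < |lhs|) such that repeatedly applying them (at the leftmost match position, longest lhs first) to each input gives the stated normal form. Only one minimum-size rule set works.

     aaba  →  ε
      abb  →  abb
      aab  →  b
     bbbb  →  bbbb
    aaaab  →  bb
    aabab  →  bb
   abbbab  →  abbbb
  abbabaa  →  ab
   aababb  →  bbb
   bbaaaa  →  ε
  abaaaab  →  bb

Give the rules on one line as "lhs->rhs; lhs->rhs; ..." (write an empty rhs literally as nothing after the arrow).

  | aaba => ba => ε
  | abb
  | aab => b
  | bbbb

aa->; aaa->b; ba->; bab->bb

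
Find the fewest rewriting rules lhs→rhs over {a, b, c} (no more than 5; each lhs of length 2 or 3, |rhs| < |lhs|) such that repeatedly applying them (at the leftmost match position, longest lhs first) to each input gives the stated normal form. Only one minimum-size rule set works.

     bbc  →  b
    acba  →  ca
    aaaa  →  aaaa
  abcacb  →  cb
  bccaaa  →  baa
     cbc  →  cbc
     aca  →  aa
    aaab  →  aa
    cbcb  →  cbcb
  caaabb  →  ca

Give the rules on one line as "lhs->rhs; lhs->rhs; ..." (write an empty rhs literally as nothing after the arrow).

ab->c; ac->a; bbc->b; cca->

  | bbc => b
  | acba => aba => ca
  | aaaa
  | abcacb => ccacb => cb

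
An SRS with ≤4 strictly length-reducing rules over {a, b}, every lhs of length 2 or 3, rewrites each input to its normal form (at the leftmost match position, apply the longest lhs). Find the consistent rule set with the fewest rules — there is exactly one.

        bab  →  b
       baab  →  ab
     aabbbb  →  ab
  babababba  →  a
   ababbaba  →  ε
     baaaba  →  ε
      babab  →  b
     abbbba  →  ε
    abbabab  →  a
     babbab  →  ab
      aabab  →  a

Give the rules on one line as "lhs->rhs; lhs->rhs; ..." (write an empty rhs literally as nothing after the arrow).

aa->; aab->a; ba->; bb->

  | bab => b
  | baab => ab
  | aabbbb => abbb => ab
  | babababba => bababba => babba => bba => a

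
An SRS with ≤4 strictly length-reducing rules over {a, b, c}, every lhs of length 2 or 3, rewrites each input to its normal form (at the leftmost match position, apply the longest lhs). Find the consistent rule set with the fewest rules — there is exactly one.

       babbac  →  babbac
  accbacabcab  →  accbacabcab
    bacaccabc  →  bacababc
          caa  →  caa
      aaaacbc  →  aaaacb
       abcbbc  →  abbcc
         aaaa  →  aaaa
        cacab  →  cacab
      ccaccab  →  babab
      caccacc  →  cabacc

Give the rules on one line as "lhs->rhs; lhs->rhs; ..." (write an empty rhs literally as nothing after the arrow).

cbb->bc; cbc->cb; cca->ba

  | babbac
  | accbacabcab
  | bacaccabc => bacababc
  | caa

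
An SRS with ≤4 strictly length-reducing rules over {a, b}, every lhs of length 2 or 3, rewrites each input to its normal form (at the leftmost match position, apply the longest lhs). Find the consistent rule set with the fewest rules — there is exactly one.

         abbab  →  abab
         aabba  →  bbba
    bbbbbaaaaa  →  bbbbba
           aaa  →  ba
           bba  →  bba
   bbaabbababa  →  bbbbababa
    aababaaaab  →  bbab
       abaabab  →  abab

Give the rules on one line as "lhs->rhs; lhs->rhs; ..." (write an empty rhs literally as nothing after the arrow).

aa->b; abb->ab; baa->b

  | abbab => abab
  | aabba => bbba
  | bbbbbaaaaa => bbbbbaaa => bbbbba
  | aaa => ba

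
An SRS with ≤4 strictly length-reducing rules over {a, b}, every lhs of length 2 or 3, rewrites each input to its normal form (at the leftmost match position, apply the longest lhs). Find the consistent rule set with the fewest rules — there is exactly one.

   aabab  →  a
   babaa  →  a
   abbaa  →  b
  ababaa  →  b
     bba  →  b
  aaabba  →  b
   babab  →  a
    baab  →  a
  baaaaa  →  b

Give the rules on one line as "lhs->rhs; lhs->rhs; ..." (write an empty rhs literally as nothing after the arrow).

aa->b; aaa->b; ab->a; bb->a

  | aabab => bbab => aab => bb => a
  | babaa => baaa => bb => a
  | abbaa => abaa => aaa => b
  | ababaa => aabaa => bbaa => aaa => b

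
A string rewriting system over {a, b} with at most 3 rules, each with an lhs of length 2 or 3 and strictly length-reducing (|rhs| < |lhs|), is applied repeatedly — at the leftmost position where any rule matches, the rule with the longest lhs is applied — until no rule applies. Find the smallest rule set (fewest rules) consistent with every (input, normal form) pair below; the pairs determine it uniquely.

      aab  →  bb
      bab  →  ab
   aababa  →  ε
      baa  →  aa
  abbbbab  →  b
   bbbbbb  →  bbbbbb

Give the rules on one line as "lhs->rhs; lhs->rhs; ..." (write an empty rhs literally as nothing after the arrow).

aab->bb; aba->; ba->a

  | aab => bb
  | bab => ab
  | aababa => bbaba => baba => aba => ε
  | baa => aa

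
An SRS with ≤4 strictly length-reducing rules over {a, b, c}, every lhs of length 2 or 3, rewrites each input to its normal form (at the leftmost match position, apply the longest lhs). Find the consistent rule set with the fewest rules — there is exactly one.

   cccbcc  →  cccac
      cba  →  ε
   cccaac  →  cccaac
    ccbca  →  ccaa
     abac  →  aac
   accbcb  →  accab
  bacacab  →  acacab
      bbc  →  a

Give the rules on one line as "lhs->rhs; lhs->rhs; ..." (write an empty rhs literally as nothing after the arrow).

ba->a; bc->a; cba->

  | cccbcc => cccac
  | cba => ε
  | cccaac
  | ccbca => ccaa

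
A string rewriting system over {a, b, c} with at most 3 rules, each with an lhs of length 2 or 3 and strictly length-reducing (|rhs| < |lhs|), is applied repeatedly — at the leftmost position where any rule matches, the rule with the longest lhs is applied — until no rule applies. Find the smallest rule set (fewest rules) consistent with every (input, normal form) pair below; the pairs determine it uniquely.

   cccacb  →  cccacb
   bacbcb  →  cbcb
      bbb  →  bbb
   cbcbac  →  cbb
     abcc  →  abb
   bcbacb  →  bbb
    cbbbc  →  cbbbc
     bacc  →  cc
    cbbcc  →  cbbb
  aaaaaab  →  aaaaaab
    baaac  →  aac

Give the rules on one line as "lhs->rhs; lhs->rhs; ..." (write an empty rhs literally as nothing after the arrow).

ba->; bcc->bb

  | cccacb
  | bacbcb => cbcb
  | bbb
  | cbcbac => cbcc => cbb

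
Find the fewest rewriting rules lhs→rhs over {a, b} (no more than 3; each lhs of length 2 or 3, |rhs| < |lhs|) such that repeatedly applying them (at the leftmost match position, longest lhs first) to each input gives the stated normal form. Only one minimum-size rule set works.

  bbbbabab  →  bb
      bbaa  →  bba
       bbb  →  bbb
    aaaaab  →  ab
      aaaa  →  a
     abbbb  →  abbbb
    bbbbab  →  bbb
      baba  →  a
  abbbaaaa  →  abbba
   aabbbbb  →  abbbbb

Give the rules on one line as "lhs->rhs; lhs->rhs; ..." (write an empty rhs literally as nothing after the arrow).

  | bbbbabab => bbbab => bb
  | bbaa => bba
  | bbb
  | aaaaab => aaaab => aaab => aab => ab

aa->a; bab->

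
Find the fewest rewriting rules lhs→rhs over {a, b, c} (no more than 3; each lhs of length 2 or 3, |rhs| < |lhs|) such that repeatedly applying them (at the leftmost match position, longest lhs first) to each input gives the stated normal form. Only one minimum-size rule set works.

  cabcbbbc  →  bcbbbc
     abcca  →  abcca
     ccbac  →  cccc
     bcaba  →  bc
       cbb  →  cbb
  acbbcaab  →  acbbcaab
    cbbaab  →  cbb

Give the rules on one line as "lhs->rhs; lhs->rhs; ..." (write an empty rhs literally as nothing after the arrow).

  | cabcbbbc => bcbbbc
  | abcca
  | ccbac => cccc
  | bcaba => bba => bc

ba->c; cab->b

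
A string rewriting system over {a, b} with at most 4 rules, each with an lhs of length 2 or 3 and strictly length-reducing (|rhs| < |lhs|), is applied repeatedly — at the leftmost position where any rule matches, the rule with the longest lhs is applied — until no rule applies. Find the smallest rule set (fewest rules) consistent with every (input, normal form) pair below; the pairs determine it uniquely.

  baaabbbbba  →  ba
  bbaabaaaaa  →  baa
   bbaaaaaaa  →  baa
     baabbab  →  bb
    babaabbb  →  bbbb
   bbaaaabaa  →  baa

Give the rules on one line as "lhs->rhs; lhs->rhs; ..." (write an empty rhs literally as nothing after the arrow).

aaa->aa; ab->b; bba->ba

  | baaabbbbba => baabbbbba => babbbbba => bbbbbba => bbbbba => bbbba => bbba => bba => ba
  | bbaabaaaaa => baabaaaaa => babaaaaa => bbaaaaa => baaaaa => baaaa => baaa => baa
  | bbaaaaaaa => baaaaaaa => baaaaaa => baaaaa => baaaa => baaa => baa
  | baabbab => babbab => bbbab => bbab => bab => bb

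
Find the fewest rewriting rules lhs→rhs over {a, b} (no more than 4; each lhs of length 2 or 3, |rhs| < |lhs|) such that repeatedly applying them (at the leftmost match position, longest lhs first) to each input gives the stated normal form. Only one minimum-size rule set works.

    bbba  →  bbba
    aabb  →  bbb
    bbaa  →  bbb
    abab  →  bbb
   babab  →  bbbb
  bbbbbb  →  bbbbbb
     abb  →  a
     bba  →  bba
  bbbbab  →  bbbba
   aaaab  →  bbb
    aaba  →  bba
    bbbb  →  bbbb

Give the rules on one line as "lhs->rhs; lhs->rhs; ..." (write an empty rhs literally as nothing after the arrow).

  | bbba
  | aabb => bbb
  | bbaa => bbb
  | abab => bbb

aa->b; ab->a; aba->bb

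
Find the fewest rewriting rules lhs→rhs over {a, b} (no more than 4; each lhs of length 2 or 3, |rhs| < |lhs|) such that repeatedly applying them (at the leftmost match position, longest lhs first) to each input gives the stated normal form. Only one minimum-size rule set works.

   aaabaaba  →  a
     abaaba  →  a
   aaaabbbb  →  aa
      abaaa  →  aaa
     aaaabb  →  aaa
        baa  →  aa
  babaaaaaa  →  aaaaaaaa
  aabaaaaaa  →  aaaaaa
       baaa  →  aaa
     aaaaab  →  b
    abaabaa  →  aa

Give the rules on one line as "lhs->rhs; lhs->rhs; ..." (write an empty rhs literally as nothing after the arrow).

ab->b; abb->; ba->a; bab->aa

  | aaabaaba => aabaaba => abaaba => baaba => aaba => aba => ba => a
  | abaaba => baaba => aaba => aba => ba => a
  | aaaabbbb => aaabb => aa
  | abaaa => baaa => aaa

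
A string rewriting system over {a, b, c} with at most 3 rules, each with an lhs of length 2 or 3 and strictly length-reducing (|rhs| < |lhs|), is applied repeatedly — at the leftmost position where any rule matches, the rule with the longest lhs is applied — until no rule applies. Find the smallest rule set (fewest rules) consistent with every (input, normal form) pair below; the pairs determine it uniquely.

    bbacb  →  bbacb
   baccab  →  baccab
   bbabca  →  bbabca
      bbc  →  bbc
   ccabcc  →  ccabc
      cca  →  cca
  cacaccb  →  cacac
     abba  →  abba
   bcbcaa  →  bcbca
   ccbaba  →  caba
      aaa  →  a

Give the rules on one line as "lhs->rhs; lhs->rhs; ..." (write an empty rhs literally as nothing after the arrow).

  | bbacb
  | baccab
  | bbabca
  | bbc

aa->a; bcc->bc; ccb->c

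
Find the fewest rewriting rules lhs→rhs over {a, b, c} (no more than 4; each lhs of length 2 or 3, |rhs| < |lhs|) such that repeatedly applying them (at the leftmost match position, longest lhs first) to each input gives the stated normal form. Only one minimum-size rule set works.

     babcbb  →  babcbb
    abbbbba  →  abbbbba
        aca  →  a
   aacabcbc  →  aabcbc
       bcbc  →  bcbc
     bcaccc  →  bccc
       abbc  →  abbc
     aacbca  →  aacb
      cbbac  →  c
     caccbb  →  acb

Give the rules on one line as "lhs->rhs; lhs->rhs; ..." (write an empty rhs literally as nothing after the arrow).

bac->ac; ca->; ccb->ac

  | babcbb
  | abbbbba
  | aca => a
  | aacabcbc => aabcbc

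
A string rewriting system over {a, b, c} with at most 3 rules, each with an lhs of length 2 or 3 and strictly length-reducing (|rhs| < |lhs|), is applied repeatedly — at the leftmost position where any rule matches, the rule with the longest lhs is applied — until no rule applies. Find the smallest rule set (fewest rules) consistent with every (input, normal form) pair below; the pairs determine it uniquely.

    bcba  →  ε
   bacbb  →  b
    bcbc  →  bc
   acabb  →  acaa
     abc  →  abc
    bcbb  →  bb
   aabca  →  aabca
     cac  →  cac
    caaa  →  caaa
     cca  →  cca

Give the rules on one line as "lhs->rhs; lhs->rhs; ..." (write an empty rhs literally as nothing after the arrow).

abb->aa; ba->; cb->

  | bcba => ba => ε
  | bacbb => cbb => b
  | bcbc => bc
  | acabb => acaa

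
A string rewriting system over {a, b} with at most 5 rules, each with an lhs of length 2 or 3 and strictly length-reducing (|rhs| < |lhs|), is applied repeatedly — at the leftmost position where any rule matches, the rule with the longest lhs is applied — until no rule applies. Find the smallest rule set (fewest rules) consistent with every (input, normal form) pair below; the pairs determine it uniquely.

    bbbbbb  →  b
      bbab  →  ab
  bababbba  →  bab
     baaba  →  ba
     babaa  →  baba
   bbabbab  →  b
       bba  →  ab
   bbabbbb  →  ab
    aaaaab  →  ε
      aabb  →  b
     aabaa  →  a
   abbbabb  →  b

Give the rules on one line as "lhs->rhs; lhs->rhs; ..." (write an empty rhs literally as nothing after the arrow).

  | bbbbbb => bbbbb => bbbb => bbb => bb => b
  | bbab => abb => ab
  | bababbba => bababba => babaab => bab
  | baaba => ba

aa->a; aab->; bb->b; bba->ab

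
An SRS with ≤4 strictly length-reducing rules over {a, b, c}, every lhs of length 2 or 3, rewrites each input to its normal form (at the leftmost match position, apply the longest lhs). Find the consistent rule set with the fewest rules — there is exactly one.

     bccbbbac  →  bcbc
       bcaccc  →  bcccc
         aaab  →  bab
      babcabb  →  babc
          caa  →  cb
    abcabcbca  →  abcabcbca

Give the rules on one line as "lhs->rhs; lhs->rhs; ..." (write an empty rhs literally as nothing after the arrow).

  | bccbbbac => bcbac => bcbc
  | bcaccc => bcccc
  | aaab => bab
  | babcabb => babc

aa->b; abb->; ac->c; cbb->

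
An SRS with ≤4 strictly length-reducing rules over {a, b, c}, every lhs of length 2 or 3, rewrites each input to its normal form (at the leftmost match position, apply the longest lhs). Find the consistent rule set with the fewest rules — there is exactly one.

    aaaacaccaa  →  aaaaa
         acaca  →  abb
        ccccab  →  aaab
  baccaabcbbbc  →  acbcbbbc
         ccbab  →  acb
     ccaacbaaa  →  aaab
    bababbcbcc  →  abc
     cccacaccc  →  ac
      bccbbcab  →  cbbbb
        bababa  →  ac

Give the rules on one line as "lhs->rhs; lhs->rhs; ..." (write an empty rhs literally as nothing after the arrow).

  | aaaacaccaa => aaaabccaa => aaaabaaa => aaaaa
  | acaca => abca => abb
  | ccccab => accab => aaab
  | baccaabcbbbc => cccaabcbbbc => acaabcbbbc => ababcbbbc => acbcbbbc

ba->c; baa->; ca->b; cc->a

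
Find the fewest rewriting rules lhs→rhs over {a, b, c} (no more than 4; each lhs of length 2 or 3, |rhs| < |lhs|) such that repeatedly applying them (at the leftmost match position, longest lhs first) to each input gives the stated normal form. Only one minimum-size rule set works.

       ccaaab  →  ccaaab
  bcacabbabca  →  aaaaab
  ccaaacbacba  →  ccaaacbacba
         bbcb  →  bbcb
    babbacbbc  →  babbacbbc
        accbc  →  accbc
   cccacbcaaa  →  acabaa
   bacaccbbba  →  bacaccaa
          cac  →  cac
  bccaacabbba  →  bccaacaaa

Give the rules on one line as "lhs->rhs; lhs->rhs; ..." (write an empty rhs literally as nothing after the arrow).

bbb->a; bca->ab; ccc->

  | ccaaab
  | bcacabbabca => abcabbabca => aabbbabca => aaaabca => aaaaab
  | ccaaacbacba
  | bbcb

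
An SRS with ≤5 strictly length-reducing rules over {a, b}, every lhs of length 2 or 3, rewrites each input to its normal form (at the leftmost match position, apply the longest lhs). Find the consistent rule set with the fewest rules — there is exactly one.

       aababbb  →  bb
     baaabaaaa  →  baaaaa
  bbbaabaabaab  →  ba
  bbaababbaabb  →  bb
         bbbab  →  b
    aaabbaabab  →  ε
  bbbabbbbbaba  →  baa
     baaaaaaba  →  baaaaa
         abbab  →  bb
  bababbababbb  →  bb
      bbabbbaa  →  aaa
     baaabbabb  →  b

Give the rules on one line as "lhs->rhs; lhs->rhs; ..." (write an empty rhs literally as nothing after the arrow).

aab->; ab->; bab->bb; bba->aa

  | aababbb => abbb => bb
  | baaabaaaa => baaaaa
  | bbbaabaabaab => baaabaabaab => baaabaab => baaab => ba
  | bbaababbaabb => aaababbaabb => aabbaabb => baabb => bb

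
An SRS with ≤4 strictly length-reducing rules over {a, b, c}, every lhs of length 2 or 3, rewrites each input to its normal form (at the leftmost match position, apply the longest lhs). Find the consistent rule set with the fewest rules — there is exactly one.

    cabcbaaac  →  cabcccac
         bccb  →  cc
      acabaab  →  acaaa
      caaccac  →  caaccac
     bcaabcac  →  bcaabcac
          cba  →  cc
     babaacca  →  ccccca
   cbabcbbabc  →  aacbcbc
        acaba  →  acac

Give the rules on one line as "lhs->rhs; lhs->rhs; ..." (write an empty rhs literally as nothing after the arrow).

ba->c; baa->cc; ccb->aa

  | cabcbaaac => cabcccac
  | bccb => baa => cc
  | acabaab => acaccb => acaaa
  | caaccac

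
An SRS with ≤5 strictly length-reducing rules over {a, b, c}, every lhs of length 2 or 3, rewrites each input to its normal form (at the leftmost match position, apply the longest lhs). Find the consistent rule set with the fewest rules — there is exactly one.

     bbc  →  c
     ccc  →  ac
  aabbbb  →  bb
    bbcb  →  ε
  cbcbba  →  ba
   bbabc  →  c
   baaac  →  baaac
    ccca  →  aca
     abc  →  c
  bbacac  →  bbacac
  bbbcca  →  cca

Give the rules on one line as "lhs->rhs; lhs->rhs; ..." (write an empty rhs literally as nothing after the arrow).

ab->; bc->c; cb->; ccc->ac

  | bbc => bc => c
  | ccc => ac
  | aabbbb => abbb => bb
  | bbcb => bcb => cb => ε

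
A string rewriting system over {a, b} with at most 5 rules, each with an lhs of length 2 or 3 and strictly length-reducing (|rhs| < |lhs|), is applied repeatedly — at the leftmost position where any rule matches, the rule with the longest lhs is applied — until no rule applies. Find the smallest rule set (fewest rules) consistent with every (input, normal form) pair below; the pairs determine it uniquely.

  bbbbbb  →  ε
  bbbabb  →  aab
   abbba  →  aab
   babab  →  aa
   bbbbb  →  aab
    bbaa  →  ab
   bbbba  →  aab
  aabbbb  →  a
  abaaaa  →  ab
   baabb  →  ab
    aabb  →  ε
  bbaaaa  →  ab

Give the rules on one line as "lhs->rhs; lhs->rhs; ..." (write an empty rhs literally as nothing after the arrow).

  | bbbbbb => abbbb => aabb => aaa => ε
  | bbbabb => ababb => abbb => aab
  | abbba => aaba => aab
  | babab => bbab => abb => aa

aaa->; ba->b; bb->a; bba->ab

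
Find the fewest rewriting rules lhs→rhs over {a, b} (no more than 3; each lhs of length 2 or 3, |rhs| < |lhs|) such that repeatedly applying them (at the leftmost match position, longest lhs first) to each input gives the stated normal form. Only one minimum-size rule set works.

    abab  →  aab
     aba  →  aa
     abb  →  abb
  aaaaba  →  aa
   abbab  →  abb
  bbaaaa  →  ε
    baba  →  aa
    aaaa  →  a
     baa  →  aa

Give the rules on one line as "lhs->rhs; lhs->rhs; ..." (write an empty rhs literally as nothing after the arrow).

  | abab => aab
  | aba => aa
  | abb
  | aaaaba => aba => aa

aaa->; ba->a; bba->b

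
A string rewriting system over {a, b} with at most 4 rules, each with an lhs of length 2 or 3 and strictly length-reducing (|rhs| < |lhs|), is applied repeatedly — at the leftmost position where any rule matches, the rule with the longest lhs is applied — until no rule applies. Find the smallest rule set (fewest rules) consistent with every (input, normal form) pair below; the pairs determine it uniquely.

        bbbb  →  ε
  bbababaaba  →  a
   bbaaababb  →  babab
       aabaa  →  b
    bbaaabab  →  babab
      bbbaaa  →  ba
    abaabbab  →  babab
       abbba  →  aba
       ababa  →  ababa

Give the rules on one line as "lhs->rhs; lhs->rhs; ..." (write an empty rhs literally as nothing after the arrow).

  | bbbb => bb => ε
  | bbababaaba => ababaaba => abaaaba => aaaaba => baaba => aaba => bba => a
  | bbaaababb => aaababb => bababb => babab
  | aabaa => bbaa => aa => b

aa->b; abb->ab; baa->aa; bb->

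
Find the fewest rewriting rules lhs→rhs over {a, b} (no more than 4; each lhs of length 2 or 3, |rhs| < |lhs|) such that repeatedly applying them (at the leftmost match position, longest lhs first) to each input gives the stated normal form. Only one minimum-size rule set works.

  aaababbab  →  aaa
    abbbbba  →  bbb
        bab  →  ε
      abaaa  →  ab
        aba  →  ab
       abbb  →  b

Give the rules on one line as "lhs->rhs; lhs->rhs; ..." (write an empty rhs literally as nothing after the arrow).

  | aaababbab => aaabab => aaa
  | abbbbba => bbba => bbb
  | bab => ε
  | abaaa => abaa => aba => ab

abb->; ba->b; bab->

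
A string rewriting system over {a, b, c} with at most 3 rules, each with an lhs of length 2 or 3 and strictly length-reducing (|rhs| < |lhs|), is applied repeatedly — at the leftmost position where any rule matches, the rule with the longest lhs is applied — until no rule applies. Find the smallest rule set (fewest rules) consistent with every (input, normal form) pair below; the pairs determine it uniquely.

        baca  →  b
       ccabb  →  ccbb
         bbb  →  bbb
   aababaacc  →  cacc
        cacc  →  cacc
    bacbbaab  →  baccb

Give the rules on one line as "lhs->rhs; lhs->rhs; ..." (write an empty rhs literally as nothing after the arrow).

ab->b; aca->; bba->c

  | baca => b
  | ccabb => ccbb
  | bbb
  | aababaacc => ababaacc => babaacc => bbaacc => cacc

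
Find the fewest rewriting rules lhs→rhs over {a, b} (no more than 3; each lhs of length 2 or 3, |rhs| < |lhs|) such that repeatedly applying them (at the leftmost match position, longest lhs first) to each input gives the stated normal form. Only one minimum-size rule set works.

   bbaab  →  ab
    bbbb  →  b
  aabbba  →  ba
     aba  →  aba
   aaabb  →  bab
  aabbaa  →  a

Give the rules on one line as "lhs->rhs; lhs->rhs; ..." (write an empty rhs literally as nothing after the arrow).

aa->b; baa->a; bb->b

  | bbaab => baab => ab
  | bbbb => bbb => bb => b
  | aabbba => bbbba => bbba => bba => ba
  | aba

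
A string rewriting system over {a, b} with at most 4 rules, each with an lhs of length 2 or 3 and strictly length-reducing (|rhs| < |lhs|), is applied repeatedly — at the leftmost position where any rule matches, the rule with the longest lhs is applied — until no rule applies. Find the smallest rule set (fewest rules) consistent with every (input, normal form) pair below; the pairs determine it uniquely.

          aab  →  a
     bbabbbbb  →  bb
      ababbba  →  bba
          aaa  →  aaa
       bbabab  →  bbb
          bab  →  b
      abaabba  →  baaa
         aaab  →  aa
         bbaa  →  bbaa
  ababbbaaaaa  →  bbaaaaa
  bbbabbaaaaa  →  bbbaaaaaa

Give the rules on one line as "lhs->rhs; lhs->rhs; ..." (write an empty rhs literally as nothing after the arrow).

ab->; aba->ba; abb->a

  | aab => a
  | bbabbbbb => bbabbb => bbab => bb
  | ababbba => babbba => baba => bba
  | aaa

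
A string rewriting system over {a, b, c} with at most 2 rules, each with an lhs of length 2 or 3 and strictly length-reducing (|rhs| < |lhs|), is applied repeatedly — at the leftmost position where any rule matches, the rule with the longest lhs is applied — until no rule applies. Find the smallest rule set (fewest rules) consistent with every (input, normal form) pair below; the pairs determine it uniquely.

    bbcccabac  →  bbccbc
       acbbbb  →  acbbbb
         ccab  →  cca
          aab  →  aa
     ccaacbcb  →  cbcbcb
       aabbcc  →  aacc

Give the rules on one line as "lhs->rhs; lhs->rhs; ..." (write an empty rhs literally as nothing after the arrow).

  | bbcccabac => bbcccaac => bbccbc
  | acbbbb
  | ccab => cca
  | aab => aa

ab->a; caa->b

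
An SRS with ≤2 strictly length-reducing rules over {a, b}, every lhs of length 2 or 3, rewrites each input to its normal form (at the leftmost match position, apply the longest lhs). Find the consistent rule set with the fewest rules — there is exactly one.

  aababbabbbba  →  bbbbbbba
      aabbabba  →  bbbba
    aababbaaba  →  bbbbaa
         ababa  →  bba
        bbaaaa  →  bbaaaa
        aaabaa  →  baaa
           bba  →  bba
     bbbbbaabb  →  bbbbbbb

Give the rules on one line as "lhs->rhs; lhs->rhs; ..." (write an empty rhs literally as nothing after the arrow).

  | aababbabbbba => baabbabbbba => bbababbbba => bbbabbbba => bbbbbbba
  | aabbabba => bababba => bbabba => bbbba
  | aababbaaba => baabbaaba => bbabaaba => bbbaaba => bbbbaa
  | ababa => baba => bba

aab->ba; ab->b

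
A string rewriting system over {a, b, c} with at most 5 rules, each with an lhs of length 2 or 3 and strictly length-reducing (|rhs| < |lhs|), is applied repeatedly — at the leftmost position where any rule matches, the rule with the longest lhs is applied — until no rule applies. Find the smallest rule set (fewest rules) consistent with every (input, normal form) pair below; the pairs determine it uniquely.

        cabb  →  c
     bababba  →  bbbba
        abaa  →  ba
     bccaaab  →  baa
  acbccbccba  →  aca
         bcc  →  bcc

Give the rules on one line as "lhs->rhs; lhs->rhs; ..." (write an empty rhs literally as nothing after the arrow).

  | cabb => cb => c
  | bababba => bbbba
  | abaa => ba
  | bccaaab => baaab => baa

ab->; aba->b; cb->c; cca->a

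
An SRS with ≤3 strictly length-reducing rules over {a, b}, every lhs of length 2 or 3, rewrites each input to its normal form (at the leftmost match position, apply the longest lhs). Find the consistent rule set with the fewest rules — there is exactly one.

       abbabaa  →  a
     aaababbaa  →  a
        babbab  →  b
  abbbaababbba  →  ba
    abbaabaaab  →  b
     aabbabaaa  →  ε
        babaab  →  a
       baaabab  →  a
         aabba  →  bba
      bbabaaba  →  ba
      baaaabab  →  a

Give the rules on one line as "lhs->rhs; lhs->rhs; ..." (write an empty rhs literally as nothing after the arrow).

  | abbabaa => bbabaa => bbbaa => aaa => a
  | aaababbaa => ababbaa => babbaa => bbbaa => aaa => a
  | babbab => bbbab => aab => b
  | abbbaababbba => bbbaababbba => aaababbba => ababbba => babbba => bbbba => aba => ba

aa->; ab->b; bbb->a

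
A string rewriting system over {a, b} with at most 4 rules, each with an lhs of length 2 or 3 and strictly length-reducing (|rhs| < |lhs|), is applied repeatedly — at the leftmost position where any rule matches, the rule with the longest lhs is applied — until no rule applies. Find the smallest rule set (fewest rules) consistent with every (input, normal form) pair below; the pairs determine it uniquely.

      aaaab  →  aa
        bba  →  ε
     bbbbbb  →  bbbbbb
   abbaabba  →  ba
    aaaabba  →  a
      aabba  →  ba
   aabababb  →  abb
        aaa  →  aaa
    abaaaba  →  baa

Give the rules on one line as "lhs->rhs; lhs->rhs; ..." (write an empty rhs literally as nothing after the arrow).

aab->; aba->ba; bab->ab; bba->

  | aaaab => aa
  | bba => ε
  | bbbbbb
  | abbaabba => aabba => ba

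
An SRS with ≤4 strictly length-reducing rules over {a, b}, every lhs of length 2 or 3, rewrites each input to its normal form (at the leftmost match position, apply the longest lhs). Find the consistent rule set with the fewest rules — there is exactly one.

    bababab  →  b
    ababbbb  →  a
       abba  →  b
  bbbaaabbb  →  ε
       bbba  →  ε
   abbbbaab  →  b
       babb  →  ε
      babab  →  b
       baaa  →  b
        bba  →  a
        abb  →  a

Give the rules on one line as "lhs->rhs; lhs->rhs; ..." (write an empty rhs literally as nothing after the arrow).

aa->b; ba->; bb->

  | bababab => babab => bab => b
  | ababbbb => abbbb => abb => a
  | abba => aa => b
  | bbbaaabbb => baaabbb => aabbb => bbbb => bb => ε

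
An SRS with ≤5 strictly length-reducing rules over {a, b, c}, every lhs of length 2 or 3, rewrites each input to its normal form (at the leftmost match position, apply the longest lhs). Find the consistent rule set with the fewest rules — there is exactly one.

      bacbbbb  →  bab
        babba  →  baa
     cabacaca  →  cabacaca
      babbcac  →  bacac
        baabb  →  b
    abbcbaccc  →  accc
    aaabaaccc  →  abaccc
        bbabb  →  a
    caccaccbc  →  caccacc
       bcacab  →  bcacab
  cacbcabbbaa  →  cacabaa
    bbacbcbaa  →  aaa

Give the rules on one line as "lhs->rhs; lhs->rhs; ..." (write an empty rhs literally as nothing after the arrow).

  | bacbbbb => babbb => bab
  | babba => baa
  | cabacaca
  | babbcac => bacac

aab->b; aac->ac; bb->; cb->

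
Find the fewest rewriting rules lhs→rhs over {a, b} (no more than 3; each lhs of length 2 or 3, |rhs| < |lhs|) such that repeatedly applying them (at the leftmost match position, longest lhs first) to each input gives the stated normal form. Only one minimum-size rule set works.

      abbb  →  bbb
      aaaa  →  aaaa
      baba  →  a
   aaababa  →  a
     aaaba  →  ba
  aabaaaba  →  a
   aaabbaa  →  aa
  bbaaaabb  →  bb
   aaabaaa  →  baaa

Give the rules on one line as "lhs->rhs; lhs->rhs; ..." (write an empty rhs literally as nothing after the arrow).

  | abbb => bbb
  | aaaa
  | baba => bba => a
  | aaababa => aababa => ababa => baba => bba => a

ab->b; bba->a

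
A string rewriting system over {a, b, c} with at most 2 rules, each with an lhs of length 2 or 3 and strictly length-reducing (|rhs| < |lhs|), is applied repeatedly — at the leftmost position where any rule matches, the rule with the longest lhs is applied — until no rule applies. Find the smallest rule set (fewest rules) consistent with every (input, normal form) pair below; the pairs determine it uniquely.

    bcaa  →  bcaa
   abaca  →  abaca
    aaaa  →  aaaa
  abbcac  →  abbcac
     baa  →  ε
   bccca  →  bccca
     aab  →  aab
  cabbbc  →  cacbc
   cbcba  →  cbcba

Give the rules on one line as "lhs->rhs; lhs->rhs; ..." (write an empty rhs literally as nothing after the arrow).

baa->; bbb->cb

  | bcaa
  | abaca
  | aaaa
  | abbcac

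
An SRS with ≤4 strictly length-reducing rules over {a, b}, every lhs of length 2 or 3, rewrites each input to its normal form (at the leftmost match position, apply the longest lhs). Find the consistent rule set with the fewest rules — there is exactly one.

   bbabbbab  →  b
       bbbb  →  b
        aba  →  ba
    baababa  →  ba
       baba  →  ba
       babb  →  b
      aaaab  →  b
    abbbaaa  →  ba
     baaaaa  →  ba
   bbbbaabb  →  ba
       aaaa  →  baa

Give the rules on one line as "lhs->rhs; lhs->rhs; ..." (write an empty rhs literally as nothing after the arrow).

  | bbabbbab => babbbab => bbab => bab => bb => b
  | bbbb => bbb => bb => b
  | aba => ba
  | baababa => bababa => bbaba => baba => bba => ba

aaa->ba; ab->b; abb->; bb->b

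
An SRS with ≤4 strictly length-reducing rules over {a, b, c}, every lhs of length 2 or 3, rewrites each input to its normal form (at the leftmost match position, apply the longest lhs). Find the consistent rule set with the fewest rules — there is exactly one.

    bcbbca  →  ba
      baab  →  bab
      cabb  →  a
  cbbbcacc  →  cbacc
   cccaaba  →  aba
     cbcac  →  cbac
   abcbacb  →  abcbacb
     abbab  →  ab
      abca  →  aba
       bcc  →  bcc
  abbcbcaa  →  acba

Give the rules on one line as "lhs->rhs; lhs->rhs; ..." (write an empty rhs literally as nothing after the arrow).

aa->a; bb->; ca->a

  | bcbbca => bcca => bca => ba
  | baab => bab
  | cabb => abb => a
  | cbbbcacc => cbcacc => cbacc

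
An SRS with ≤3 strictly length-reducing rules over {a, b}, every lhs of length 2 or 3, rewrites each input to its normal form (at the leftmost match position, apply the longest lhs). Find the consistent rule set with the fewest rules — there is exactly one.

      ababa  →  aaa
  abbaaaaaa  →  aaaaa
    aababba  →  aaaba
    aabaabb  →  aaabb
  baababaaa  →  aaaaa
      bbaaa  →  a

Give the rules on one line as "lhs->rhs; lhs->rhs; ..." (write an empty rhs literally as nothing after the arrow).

baa->a; bab->a

  | ababa => aaa
  | abbaaaaaa => abaaaaa => aaaaa
  | aababba => aaaba
  | aabaabb => aaabb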